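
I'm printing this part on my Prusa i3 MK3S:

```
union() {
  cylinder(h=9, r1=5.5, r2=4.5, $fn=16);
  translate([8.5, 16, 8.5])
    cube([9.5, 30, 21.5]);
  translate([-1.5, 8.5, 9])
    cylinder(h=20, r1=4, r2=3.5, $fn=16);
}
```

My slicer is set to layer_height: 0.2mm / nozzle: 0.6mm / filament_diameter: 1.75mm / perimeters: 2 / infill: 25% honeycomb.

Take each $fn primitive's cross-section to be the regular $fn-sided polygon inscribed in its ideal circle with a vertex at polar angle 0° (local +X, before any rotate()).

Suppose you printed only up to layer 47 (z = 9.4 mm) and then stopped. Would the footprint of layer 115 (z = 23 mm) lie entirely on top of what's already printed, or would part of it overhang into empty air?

Compare the two slices. At z = 9.4: the cone does not reach this height (z outside [0, 9]); the 9.5×30 cube at (8.5, 16) contributes its full rectangle (area 285.00 mm²); the cone at (-1.5, 8.5): at t=0.020 of its height the radius interpolates to r₁+(r₂−r₁)t = 3.990, giving a regular 16-gon of that circumradius (area = (16/2)·3.990²·sin(360°/16) = 48.74 mm²); Merging all regions: the 2 present regions are separate (no shared area or edge), so areas and boundary lengths simply add and each stays a separate island — area = 333.74 mm². At z = 23: the cone is absent (z outside [0, 9]); the cube at (8.5, 16) is present — its section is the full 9.5×30 rectangle (area 285.00 mm²); the cone at (-1.5, 8.5) (r1=4→r2=3.5) has section circumradius 3.650 here — a regular 16-gon (area = (16/2)·3.650²·sin(360°/16) = 40.79 mm²); Taking the union: the 2 present regions are separate (no shared area or edge), so areas and boundary lengths simply add and each stays a separate island — area = 325.79 mm². Checking containment: the cross-section at z = 23 is a subset of the cross-section at z = 9.4.

entirely on top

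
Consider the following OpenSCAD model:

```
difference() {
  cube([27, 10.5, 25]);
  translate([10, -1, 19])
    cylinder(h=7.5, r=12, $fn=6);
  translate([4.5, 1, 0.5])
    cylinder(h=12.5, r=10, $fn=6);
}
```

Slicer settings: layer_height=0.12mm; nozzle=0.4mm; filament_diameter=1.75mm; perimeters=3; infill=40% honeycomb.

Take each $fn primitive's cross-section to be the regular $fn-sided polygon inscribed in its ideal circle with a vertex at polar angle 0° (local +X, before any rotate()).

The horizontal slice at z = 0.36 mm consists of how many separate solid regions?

1

At z = 0.36 mm: the cube is present — its section is the full 27×10.5 rectangle; the cylinder at (10, -1) does not reach this height (z outside [19, 26.5]); the cylinder at (4.5, 1) does not reach this height (z outside [0.5, 13]); After the difference (first − rest): none of the subtracted shapes is present at this height, so the 27×10.5 cube is unchanged — 1 connected region. The result has 1 disconnected region.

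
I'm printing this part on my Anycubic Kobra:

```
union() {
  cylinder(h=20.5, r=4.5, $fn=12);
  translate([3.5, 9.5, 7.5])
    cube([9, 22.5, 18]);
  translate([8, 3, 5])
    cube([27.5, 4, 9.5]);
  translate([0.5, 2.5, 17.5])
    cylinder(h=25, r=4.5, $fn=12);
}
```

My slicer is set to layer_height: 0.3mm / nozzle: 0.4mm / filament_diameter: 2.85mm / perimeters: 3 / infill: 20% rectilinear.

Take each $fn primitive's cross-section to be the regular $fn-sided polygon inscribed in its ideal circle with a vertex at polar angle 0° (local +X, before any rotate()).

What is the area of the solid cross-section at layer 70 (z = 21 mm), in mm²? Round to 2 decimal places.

At z = 21 mm: the cylinder does not reach this height (z outside [0, 20.5]); the cube at (3.5, 9.5) is present — its section is the full 9×22.5 rectangle (area 202.50 mm²); the cube at (8, 3) is not intersected at this z (z outside [5, 14.5]); the cylinder at (0.5, 2.5): section is a regular 12-gon, circumradius r=4.5 (area = (12/2)·4.500²·sin(360°/12) = 60.75 mm²); Merging all regions: the 2 present regions are separate (no shared area or edge), so areas and boundary lengths simply add and each stays a separate island — area = 263.25 mm². Overall, the cross-section has 2 separate islands. Net area = 263.25 mm².

263.25 mm²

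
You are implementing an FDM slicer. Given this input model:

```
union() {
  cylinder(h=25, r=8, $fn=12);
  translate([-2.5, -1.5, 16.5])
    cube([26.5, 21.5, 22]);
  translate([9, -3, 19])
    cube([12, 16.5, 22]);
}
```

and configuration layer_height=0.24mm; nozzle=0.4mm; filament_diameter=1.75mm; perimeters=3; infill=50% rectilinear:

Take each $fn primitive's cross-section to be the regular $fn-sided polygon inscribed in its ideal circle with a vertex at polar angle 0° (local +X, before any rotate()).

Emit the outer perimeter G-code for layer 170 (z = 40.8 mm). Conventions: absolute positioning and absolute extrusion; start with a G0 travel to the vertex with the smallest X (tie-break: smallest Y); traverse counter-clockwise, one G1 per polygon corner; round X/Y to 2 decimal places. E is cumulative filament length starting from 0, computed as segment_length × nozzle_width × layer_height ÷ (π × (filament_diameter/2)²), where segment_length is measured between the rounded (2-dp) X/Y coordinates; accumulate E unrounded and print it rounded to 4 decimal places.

At z = 40.8 mm: the cylinder does not reach this height (z outside [0, 25]); the cube at (-2.5, -1.5) is absent (z outside [16.5, 38.5]); the 12×16.5 cube at (9, -3) contributes its full rectangle; Combining (union): only the 12×16.5 cube at (9, -3) is present, so the union is just that shape — 1 connected region. The outline is a single polygon with 4 vertices. Extrusion per mm of travel: 0.4 × 0.24 / (π × 0.875²) = 0.039912. Accumulating E over each segment gives final E = 2.2750.

G0 X9.00 Y-3.00 Z40.80
G1 X21.00 Y-3.00 E0.4789
G1 X21.00 Y13.50 E1.1375
G1 X9.00 Y13.50 E1.6164
G1 X9.00 Y-3.00 E2.2750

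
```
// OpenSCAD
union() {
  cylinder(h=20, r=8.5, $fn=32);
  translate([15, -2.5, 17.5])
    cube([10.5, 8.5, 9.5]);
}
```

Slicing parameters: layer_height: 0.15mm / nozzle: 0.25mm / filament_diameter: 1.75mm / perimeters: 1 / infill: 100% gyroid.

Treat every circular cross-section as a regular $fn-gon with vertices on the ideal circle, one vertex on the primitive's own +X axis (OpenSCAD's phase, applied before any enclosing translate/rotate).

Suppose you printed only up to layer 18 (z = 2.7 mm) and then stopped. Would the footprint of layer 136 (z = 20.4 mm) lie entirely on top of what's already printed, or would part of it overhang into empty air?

part overhangs

Compare the two slices. At z = 2.7: the r=8.5 cylinder contributes a regular 32-gon of circumradius 8.5 (area = (32/2)·8.500²·sin(360°/32) = 225.52 mm²); the cube at (15, -2.5) is absent (z outside [17.5, 27]); Combining (union): only the r=8.5 cylinder is present, so the union is just that shape — area = 225.52 mm². At z = 20.4: the cylinder is not intersected at this z (z outside [0, 20]); the 10.5×8.5 cube at (15, -2.5) contributes its full rectangle (area 89.25 mm²); Taking the union: only the 10.5×8.5 cube at (15, -2.5) is present, so the union is just that shape — area = 89.25 mm². Checking containment: at z = 20.4 the cross-section extends beyond the z = 2.7 cross-section by about 89.25 mm².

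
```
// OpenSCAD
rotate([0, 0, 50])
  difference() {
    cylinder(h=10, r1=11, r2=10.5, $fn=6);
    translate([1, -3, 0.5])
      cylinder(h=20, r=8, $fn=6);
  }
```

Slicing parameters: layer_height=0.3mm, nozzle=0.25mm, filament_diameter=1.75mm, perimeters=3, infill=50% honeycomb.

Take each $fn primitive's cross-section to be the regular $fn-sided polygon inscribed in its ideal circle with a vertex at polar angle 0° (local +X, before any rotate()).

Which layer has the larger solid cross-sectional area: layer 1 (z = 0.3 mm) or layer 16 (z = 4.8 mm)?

Layer 1 (z = 0.3): the cone (r1=11→r2=10.5) has section circumradius 10.985 here — a regular 6-gon (area = (6/2)·10.985²·sin(360°/6) = 313.51 mm²); the cylinder at (1, -3) does not reach this height (z outside [0.5, 20.5]); Subtracting the remaining from the first: none of the subtracted shapes is present at this height, so the cone is unchanged — area = 313.51 mm²; (rotated 50° about Z; rotation is an isometry so areas/perimeters/island counts are preserved). So its area = 313.51 mm². Layer 16 (z = 4.8): the cone (r1=11→r2=10.5) has section circumradius 10.760 here — a regular 6-gon (area = (6/2)·10.760²·sin(360°/6) = 300.80 mm²); the r=8 cylinder at (1, -3) contributes a regular 6-gon of circumradius 8 (area = (6/2)·8.000²·sin(360°/6) = 166.28 mm²); Taking the first minus the rest: starting from the cone (300.80 mm²), the r=8 cylinder at (1, -3) partially overlaps it — only the 161.18 mm² overlap (of its 166.28 mm²) is removed, clipping the outline — area = 139.61 mm²; (whole slice rotated 50° about Z — lengths, areas and connectivity unchanged). So its area = 139.61 mm². Layer 1 is larger (313.51 vs 139.61 mm²).

layer 1 (z = 0.3 mm)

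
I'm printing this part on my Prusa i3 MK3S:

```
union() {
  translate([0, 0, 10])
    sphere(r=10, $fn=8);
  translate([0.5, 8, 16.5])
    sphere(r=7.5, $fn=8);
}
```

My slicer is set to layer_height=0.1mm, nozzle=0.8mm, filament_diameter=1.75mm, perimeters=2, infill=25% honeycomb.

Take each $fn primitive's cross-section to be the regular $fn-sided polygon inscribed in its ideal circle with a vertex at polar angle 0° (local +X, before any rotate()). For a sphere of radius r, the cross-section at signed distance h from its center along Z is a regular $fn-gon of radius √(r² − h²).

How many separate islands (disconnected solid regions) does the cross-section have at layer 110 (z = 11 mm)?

At z = 11 mm: the sphere: section is a regular 8-gon, circumradius = √(r²−h²) = √(10²−1²) = 9.950; the r=7.5 sphere at (0.5, 8) slices to a regular 8-gon of circumradius 5.099 (√(r²−h²) with h=5.5 from center); Merging all regions: the regions partially overlap (shared area 45.80 mm²), so overlapping operands fuse into one piece — 1 connected region. Overall, the cross-section is a single solid region. Island count = 1.

1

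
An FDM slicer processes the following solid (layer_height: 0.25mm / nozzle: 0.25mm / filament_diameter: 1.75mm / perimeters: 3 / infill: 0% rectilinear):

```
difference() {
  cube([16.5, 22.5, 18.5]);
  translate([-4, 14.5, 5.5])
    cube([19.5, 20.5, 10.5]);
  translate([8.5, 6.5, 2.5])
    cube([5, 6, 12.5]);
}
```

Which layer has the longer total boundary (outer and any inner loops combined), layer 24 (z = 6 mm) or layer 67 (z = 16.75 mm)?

Layer 24 (z = 6): the cube is present — its section is the full 16.5×22.5 rectangle (perimeter 78.00 mm); the 19.5×20.5 cube at (-4, 14.5) contributes its full rectangle (perimeter 80.00 mm); the cube at (8.5, 6.5) is present — its section is the full 5×6 rectangle (perimeter 22.00 mm); After the difference (first − rest): starting from the 16.5×22.5 cube, the 19.5×20.5 cube at (-4, 14.5) partially overlaps it — only the 124.00 mm² overlap (of its 399.75 mm²) is removed, clipping the outline; the 5×6 cube at (8.5, 6.5) lies wholly inside it (removes its full 30.00 mm² and its 22.00 mm outline becomes a hole wall) — boundary (outer + 1 inner loop) = 100.00 mm. So its perimeter = 100.00 mm. Layer 67 (z = 16.75): the 16.5×22.5 cube contributes its full rectangle (perimeter 78.00 mm); the cube at (-4, 14.5) is not intersected at this z (z outside [5.5, 16]); the cube at (8.5, 6.5) is absent (z outside [2.5, 15]); Subtracting the remaining from the first: none of the subtracted shapes is present at this height, so the 16.5×22.5 cube is unchanged — boundary = 78.00 mm. So its perimeter = 78.00 mm. Layer 24 is larger (100.00 vs 78.00 mm).

layer 24 (z = 6 mm)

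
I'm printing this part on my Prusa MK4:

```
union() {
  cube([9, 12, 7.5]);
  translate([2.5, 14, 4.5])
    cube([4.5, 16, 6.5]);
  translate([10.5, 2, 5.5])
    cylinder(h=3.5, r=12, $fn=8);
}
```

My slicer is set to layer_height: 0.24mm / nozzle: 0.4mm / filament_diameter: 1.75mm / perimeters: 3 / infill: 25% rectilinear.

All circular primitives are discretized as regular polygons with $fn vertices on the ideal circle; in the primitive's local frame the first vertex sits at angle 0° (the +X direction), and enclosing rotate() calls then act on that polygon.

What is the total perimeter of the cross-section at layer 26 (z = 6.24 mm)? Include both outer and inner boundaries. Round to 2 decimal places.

117.30 mm

At z = 6.24 mm: the 9×12 cube contributes its full rectangle (perimeter 42.00 mm); the 4.5×16 cube at (2.5, 14) contributes its full rectangle (perimeter 41.00 mm); the r=12 cylinder at (10.5, 2) contributes a regular 8-gon of circumradius 12 (perimeter = 2·8·12.000·sin(180°/8) = 73.48 mm); Combining (union): the regions partially overlap (shared area 97.28 mm²), so the edge portions inside another operand are dropped and the merged outline is re-measured after clipping — boundary = 117.30 mm. Overall, the cross-section has 2 separate islands. Total boundary length (outer) = 117.30 mm.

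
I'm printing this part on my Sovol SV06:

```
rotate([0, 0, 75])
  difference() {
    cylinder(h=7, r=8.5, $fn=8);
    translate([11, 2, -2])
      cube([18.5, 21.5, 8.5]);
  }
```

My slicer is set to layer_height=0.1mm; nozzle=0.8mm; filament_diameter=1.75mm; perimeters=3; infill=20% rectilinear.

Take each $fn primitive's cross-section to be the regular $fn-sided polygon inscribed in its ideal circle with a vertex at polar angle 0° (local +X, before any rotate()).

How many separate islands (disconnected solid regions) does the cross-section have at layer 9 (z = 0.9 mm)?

1

At z = 0.9 mm: the r=8.5 cylinder contributes a regular 8-gon of circumradius 8.5; the 18.5×21.5 cube at (11, 2) contributes its full rectangle; Subtracting the remaining from the first: starting from the r=8.5 cylinder, the 18.5×21.5 cube at (11, 2) misses the remaining region (no effect) — 1 connected region; (rotated 75° about Z; rotation is an isometry so areas/perimeters/island counts are preserved). Overall, the cross-section is a single solid region. Island count = 1.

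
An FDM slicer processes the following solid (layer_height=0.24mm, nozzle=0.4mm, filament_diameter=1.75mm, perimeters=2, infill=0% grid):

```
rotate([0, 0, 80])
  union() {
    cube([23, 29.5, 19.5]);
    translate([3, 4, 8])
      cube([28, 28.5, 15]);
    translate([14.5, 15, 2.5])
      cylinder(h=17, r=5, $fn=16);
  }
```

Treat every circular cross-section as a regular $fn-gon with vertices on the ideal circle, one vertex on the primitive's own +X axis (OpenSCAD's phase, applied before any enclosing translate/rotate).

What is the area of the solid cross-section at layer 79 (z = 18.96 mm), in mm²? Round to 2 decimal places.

At z = 18.96 mm: the cube (footprint 23×29.5) is included at this height (area 678.50 mm²); the cube at (3, 4) is present — its section is the full 28×28.5 rectangle (area 798.00 mm²); the r=5 cylinder at (14.5, 15) gives a regular 16-gon of circumradius 5 (constant along its height) (area = (16/2)·5.000²·sin(360°/16) = 76.54 mm²); Combining (union): the regions partially overlap — summed areas 1553.04 mm² minus the doubly-counted overlap 586.54 mm² gives 966.50 mm² — area = 966.50 mm²; (rotated 80° about Z; rotation is an isometry so areas/perimeters/island counts are preserved). Overall, the cross-section is a single solid region. Net area = 966.50 mm².

966.50 mm²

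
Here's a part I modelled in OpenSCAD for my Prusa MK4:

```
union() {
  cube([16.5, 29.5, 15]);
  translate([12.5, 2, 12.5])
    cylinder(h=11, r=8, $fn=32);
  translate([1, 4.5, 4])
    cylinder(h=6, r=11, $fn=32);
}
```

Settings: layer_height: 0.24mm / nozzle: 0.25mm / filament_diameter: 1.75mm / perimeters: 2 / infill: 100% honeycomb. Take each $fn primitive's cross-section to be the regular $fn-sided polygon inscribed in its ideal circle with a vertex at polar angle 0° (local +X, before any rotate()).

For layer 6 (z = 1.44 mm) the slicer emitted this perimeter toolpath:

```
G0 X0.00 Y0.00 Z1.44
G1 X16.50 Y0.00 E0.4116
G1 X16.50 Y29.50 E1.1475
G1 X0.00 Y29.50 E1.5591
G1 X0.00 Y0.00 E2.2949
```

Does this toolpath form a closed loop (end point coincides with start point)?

yes

Start point (G0): (0.00, 0.00). End point (last G1): the path returns to the start — closed.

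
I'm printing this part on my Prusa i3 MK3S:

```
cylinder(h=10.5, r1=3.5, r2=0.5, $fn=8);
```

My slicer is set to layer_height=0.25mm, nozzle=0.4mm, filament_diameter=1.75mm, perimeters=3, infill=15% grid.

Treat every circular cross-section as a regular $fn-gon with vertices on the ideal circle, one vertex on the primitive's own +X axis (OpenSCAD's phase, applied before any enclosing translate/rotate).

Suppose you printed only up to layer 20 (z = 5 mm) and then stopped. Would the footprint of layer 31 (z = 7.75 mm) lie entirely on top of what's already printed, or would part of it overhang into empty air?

Compare the two slices. At z = 5: the cone: at t=0.476 of its height the radius interpolates to r₁+(r₂−r₁)t = 2.071, giving a regular 8-gon of that circumradius (area = (8/2)·2.071²·sin(360°/8) = 12.14 mm²). At z = 7.75: the cone contributes a regular 8-gon of circumradius 1.286 (interpolated between r1=3.5 and r2=0.5 at t=0.738) (area = (8/2)·1.286²·sin(360°/8) = 4.68 mm²). Checking containment: the cross-section at z = 7.75 is a subset of the cross-section at z = 5.

entirely on top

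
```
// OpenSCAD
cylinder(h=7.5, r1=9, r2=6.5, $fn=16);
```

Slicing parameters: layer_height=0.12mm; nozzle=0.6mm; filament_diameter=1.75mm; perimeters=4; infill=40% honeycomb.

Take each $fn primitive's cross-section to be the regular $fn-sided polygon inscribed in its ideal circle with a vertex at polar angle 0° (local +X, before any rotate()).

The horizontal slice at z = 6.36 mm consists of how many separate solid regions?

1

At z = 6.36 mm: the cone: at t=0.848 of its height the radius interpolates to r₁+(r₂−r₁)t = 6.880, giving a regular 16-gon of that circumradius. The result has 1 disconnected region.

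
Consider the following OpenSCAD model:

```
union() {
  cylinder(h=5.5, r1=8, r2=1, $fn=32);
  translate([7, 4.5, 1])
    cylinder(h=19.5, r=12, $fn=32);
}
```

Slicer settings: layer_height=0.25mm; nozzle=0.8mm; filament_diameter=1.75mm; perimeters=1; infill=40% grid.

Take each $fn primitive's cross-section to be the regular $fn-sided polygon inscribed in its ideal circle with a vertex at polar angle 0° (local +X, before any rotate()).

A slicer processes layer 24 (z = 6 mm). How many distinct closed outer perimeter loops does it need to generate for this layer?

At z = 6 mm: the cone is not intersected at this z (z outside [0, 5.5]); the r=12 cylinder at (7, 4.5) contributes a regular 32-gon of circumradius 12; Combining (union): only the r=12 cylinder at (7, 4.5) is present, so the union is just that shape — 1 connected region. The result has 1 disconnected region.

1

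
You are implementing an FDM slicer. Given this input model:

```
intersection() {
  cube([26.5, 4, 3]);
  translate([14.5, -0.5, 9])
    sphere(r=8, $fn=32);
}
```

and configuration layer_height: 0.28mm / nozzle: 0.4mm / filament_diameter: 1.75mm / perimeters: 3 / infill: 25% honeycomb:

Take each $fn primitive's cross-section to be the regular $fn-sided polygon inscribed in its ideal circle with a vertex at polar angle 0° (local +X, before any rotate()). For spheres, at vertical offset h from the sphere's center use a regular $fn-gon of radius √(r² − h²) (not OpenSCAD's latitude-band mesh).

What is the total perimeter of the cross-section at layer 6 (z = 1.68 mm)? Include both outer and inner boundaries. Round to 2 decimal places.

15.48 mm

At z = 1.68 mm: the cube is present — its section is the full 26.5×4 rectangle (perimeter 61.00 mm); the sphere at (14.5, -0.5): section is a regular 32-gon, circumradius = √(r²−h²) = √(8²−7.32²) = 3.228 (perimeter = 2·32·3.228·sin(180°/32) = 20.25 mm); After intersecting: the r=8 sphere at (14.5, -0.5) partially overlaps the 26.5×4 cube; clipping to the common part keeps 13.06 mm² — boundary = 15.48 mm. Overall, the cross-section is a single solid region. Total boundary length (outer) = 15.48 mm.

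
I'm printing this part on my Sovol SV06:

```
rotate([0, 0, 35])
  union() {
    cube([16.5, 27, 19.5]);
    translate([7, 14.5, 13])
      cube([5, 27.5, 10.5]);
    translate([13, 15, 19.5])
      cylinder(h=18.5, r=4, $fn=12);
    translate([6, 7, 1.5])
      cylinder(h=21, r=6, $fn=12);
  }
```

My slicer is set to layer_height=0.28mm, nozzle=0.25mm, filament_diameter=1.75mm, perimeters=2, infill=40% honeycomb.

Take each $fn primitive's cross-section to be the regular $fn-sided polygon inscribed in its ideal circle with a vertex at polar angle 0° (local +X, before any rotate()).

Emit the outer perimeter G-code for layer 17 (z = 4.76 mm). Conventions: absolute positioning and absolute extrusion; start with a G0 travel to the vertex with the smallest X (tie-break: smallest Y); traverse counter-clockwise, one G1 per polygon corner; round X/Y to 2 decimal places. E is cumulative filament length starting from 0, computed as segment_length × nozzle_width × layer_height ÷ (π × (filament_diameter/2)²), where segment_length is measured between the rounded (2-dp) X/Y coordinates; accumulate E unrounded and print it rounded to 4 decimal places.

At z = 4.76 mm: the cube (footprint 16.5×27) is included at this height; the cube at (7, 14.5) is not intersected at this z (z outside [13, 23.5]); the cylinder at (13, 15) does not reach this height (z outside [19.5, 38]); the r=6 cylinder at (6, 7) gives a regular 12-gon of circumradius 6 (constant along its height); Merging all regions: the r=6 cylinder at (6, 7) lies entirely inside the 16.5×27 cube, so the union is just the 16.5×27 cube — 1 connected region; (rotated 35° about Z; rotation is an isometry so areas/perimeters/island counts are preserved). The outline is a single polygon with 4 vertices. Extrusion per mm of travel: 0.25 × 0.28 / (π × 0.875²) = 0.029103. Accumulating E over each segment gives final E = 2.5322.

G0 X-15.49 Y22.12 Z4.76
G1 X0.00 Y0.00 E0.7859
G1 X13.52 Y9.46 E1.2661
G1 X-1.97 Y31.58 E2.0520
G1 X-15.49 Y22.12 E2.5322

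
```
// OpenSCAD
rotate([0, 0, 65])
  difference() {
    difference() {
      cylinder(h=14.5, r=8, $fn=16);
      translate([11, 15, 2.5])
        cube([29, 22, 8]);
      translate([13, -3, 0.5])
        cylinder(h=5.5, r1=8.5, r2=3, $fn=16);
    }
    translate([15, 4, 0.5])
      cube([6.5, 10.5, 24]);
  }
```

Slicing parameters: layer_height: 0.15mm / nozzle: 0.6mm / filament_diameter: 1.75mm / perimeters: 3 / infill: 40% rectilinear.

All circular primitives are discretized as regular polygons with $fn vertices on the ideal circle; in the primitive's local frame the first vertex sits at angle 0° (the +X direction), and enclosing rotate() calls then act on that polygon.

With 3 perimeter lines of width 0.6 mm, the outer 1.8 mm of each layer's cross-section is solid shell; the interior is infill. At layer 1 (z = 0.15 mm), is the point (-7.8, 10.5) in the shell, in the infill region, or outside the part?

At z = 0.15 mm: the r=8 cylinder contributes a regular 16-gon of circumradius 8; the cube at (11, 15) does not reach this height (z outside [2.5, 10.5]); the cone at (13, -3) is not intersected at this z (z outside [0.5, 6]); Taking the first minus the rest: none of the subtracted shapes is present at this height, so the r=8 cylinder is unchanged — 1 connected region; the cube at (15, 4) is not intersected at this z (z outside [0.5, 24.5]); After the difference (first − rest): none of the subtracted shapes is present at this height, so the result so far is unchanged — 1 connected region; (rotated 65° about Z; rotation is an isometry so areas/perimeters/island counts are preserved). Overall, the cross-section is a single solid region. Undo the 65° rotation: the query point maps to (6.220, 11.507) in the un-rotated model frame. The nearest boundary edge runs (5.66, 5.66)→(3.06, 7.39); distance from the point to it = 5.18 mm. The point is not inside any of the regions above, so it lies outside the cross-section (5.18 mm from the nearest boundary).

outside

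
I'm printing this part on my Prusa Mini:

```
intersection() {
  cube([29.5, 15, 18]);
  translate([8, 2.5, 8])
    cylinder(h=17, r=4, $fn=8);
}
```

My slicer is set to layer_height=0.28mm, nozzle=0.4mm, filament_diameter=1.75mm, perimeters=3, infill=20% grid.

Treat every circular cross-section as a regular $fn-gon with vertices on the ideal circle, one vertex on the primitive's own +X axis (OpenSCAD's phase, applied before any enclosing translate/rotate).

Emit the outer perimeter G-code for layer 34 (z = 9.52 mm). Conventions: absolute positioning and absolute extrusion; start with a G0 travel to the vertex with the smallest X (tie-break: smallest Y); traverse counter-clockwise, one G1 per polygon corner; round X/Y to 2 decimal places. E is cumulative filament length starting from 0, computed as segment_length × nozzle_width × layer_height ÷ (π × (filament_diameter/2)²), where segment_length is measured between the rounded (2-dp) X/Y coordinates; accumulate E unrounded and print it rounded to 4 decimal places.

G0 X4.00 Y2.50 Z9.52
G1 X5.04 Y0.00 E0.1261
G1 X10.96 Y0.00 E0.4017
G1 X12.00 Y2.50 E0.5278
G1 X10.83 Y5.33 E0.6704
G1 X8.00 Y6.50 E0.8130
G1 X5.17 Y5.33 E0.9556
G1 X4.00 Y2.50 E1.0982

At z = 9.52 mm: the cube is present — its section is the full 29.5×15 rectangle; the r=4 cylinder at (8, 2.5) contributes a regular 8-gon of circumradius 4; Keeping only the common overlap: the r=4 cylinder at (8, 2.5) partially overlaps the 29.5×15 cube; clipping to the common part keeps 40.04 mm² — 1 connected region. The outline is a single polygon with 7 vertices. Extrusion per mm of travel: 0.4 × 0.28 / (π × 0.875²) = 0.046564. Accumulating E over each segment gives final E = 1.0982.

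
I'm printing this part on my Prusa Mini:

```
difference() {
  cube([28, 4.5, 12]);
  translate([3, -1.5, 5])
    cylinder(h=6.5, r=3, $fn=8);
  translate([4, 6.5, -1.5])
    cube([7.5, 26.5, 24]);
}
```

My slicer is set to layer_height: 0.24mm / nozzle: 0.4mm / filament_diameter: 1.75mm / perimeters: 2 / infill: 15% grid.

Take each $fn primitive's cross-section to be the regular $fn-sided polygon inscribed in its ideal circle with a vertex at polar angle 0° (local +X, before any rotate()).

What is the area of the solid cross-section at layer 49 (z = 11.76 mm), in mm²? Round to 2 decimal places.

At z = 11.76 mm: the 28×4.5 cube contributes its full rectangle (area 126.00 mm²); the cylinder at (3, -1.5) is absent (z outside [5, 11.5]); the 7.5×26.5 cube at (4, 6.5) contributes its full rectangle (area 198.75 mm²); Taking the first minus the rest: starting from the 28×4.5 cube (126.00 mm²), the 7.5×26.5 cube at (4, 6.5) misses the remaining region (no effect) — area = 126.00 mm². Overall, the cross-section is a single solid region. Net area = 126.00 mm².

126.00 mm²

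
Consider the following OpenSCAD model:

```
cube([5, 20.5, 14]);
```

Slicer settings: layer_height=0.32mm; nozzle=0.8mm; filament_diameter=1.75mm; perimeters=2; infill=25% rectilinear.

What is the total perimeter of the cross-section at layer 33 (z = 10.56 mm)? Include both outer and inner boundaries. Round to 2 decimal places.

At z = 10.56 mm: the cube is present — its section is the full 5×20.5 rectangle (perimeter 51.00 mm). Overall, the cross-section is a single solid region. Total boundary length (outer) = 51.00 mm.

51.00 mm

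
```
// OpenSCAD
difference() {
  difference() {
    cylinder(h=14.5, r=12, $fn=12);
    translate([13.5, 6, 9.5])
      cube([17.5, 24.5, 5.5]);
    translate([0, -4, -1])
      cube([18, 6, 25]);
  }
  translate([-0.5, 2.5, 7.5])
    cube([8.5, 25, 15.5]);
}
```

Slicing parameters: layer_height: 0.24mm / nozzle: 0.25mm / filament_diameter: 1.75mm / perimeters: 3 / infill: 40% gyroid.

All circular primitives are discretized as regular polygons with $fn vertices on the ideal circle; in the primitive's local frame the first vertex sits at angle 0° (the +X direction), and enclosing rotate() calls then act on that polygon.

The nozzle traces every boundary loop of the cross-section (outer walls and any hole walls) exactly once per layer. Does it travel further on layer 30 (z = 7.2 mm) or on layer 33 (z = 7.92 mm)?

Layer 30 (z = 7.2): the cylinder: section is a regular 12-gon, circumradius r=12 (perimeter = 2·12·12.000·sin(180°/12) = 74.54 mm); the cube at (13.5, 6) is not intersected at this z (z outside [9.5, 15]); the cube at (0, -4) (footprint 18×6) is included at this height (perimeter 48.00 mm); Taking the first minus the rest: starting from the r=12 cylinder, the 18×6 cube at (0, -4) partially overlaps it — only the 69.32 mm² overlap (of its 108.00 mm²) is removed, clipping the outline — boundary = 96.72 mm; the cube at (-0.5, 2.5) is absent (z outside [7.5, 23]); After the difference (first − rest): none of the subtracted shapes is present at this height, so that combined region is unchanged — boundary = 96.72 mm. So its perimeter = 96.72 mm. Layer 33 (z = 7.92): the r=12 cylinder contributes a regular 12-gon of circumradius 12 (perimeter = 2·12·12.000·sin(180°/12) = 74.54 mm); the cube at (13.5, 6) is not intersected at this z (z outside [9.5, 15]); the cube at (0, -4) (footprint 18×6) is included at this height (perimeter 48.00 mm); After the difference (first − rest): starting from the r=12 cylinder, the 18×6 cube at (0, -4) partially overlaps it — only the 69.32 mm² overlap (of its 108.00 mm²) is removed, clipping the outline — boundary = 96.72 mm; the 8.5×25 cube at (-0.5, 2.5) contributes its full rectangle (perimeter 67.00 mm); Taking the first minus the rest: starting from that combined region, the 8.5×25 cube at (-0.5, 2.5) partially overlaps it — only the 70.68 mm² overlap (of its 212.50 mm²) is removed, clipping the outline — boundary = 110.92 mm. So its perimeter = 110.92 mm. Layer 33 is larger (110.92 vs 96.72 mm).

layer 33 (z = 7.92 mm)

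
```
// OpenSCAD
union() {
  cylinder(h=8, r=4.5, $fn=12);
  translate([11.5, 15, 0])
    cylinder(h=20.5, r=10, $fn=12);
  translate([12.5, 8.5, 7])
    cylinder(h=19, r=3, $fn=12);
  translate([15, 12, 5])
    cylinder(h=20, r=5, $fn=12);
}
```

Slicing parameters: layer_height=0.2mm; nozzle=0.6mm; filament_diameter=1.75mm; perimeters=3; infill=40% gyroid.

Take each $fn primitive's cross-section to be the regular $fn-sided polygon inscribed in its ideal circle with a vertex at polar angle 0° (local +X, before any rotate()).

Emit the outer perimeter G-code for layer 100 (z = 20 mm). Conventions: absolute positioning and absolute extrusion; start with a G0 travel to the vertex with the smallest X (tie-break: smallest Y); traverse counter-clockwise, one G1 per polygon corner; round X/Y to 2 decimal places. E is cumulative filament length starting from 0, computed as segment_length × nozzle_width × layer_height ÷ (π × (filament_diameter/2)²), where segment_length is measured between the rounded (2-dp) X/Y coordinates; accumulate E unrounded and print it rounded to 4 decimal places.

At z = 20 mm: the cylinder is absent (z outside [0, 8]); the r=10 cylinder at (11.5, 15) gives a regular 12-gon of circumradius 10 (constant along its height); the cylinder at (12.5, 8.5): section is a regular 12-gon, circumradius r=3; the r=5 cylinder at (15, 12) contributes a regular 12-gon of circumradius 5; Combining (union): the regions partially overlap (shared area 102.00 mm²), so overlapping operands fuse into one piece — 1 connected region. The outline is a single polygon with 12 vertices. Extrusion per mm of travel: 0.6 × 0.2 / (π × 0.875²) = 0.049890. Accumulating E over each segment gives final E = 3.0990.

G0 X1.50 Y15.00 Z20.00
G1 X2.84 Y10.00 E0.2583
G1 X6.50 Y6.34 E0.5165
G1 X11.50 Y5.00 E0.7747
G1 X16.50 Y6.34 E1.0330
G1 X20.16 Y10.00 E1.2912
G1 X21.50 Y15.00 E1.5495
G1 X20.16 Y20.00 E1.8077
G1 X16.50 Y23.66 E2.0660
G1 X11.50 Y25.00 E2.3242
G1 X6.50 Y23.66 E2.5825
G1 X2.84 Y20.00 E2.8407
G1 X1.50 Y15.00 E3.0990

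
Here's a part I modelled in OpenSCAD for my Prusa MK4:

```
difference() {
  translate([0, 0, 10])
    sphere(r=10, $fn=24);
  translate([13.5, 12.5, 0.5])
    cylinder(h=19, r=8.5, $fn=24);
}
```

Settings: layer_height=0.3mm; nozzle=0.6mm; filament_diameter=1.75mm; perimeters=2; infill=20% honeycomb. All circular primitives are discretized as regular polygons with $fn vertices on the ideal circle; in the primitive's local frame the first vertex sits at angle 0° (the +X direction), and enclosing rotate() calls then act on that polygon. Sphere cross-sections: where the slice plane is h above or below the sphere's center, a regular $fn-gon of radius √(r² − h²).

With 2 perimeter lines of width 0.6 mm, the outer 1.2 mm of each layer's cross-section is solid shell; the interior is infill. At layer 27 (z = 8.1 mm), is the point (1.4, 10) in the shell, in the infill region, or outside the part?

At z = 8.1 mm: the sphere: section is a regular 24-gon, circumradius = √(r²−h²) = √(10²−1.9²) = 9.818; the cylinder at (13.5, 12.5): section is a regular 24-gon, circumradius r=8.5; Taking the first minus the rest: starting from the r=10 sphere, the r=8.5 cylinder at (13.5, 12.5) misses the remaining region (no effect) — 1 connected region. Overall, the cross-section is a single solid region. The nearest boundary edge runs (0.00, 9.82)→(2.54, 9.48); distance from the point to it = 0.36 mm. The point is not inside any of the regions above, so it lies outside the cross-section (0.36 mm from the nearest boundary).

outside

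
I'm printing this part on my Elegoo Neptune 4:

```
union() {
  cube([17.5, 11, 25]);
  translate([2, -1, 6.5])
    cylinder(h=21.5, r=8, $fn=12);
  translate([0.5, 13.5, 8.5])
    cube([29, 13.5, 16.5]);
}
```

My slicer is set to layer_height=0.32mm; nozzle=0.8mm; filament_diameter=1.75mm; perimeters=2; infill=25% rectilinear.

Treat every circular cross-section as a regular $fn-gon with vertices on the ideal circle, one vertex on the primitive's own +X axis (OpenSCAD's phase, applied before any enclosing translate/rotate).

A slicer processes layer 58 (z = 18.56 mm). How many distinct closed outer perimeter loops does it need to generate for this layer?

At z = 18.56 mm: the cube is present — its section is the full 17.5×11 rectangle; the cylinder at (2, -1): section is a regular 12-gon, circumradius r=8; the 29×13.5 cube at (0.5, 13.5) contributes its full rectangle; Taking the union: the regions partially overlap (shared area 53.60 mm²), so overlapping operands fuse into one piece — 2 connected regions. The result has 2 disconnected regions.

2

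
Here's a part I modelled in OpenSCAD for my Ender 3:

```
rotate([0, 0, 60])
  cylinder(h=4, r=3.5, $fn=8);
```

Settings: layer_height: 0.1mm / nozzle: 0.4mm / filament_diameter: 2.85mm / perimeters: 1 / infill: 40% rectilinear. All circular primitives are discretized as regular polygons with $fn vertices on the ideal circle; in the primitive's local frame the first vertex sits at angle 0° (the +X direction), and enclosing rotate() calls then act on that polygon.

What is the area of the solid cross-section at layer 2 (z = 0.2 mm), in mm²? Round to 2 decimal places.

34.65 mm²

At z = 0.2 mm: the cylinder: section is a regular 8-gon, circumradius r=3.5 (area = (8/2)·3.500²·sin(360°/8) = 34.65 mm²); (whole slice rotated 60° about Z — lengths, areas and connectivity unchanged). Overall, the cross-section is a single solid region. Net area = 34.65 mm².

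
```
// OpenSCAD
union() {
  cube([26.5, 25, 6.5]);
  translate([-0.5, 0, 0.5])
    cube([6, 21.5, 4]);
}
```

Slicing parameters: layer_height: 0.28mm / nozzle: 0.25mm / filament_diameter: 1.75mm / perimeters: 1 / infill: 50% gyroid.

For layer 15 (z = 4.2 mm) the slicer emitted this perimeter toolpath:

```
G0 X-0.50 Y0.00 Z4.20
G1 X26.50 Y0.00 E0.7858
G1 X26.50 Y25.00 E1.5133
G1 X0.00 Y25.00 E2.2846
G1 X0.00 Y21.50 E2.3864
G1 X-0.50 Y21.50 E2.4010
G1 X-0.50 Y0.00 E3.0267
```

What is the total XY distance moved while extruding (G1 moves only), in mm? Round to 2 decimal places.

104.00 mm

Sum the Euclidean lengths of each G1 segment: total = 104.00 mm.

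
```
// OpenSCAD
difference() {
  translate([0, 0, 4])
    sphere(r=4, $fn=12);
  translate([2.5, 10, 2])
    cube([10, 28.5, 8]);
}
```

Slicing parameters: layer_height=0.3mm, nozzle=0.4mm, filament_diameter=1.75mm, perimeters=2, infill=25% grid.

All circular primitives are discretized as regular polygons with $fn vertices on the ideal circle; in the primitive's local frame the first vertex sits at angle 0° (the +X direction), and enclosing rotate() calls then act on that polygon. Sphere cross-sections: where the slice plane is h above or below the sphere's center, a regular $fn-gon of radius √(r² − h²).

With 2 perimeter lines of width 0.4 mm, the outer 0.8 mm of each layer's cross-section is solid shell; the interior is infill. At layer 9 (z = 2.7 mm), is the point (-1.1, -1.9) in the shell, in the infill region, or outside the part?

infill

At z = 2.7 mm: the sphere: section is a regular 12-gon, circumradius = √(r²−h²) = √(4²−1.3²) = 3.783; the 10×28.5 cube at (2.5, 10) contributes its full rectangle; Taking the first minus the rest: starting from the r=4 sphere, the 10×28.5 cube at (2.5, 10) misses the remaining region (no effect) — 1 connected region. Overall, the cross-section is a single solid region. The nearest boundary edge runs (-1.89, -3.28)→(-3.28, -1.89); distance from the point to it = 1.53 mm. The point is inside the cross-section and 1.53 mm from the nearest boundary — more than the 0.8 mm shell width (2 × 0.4), so it's in the infill interior.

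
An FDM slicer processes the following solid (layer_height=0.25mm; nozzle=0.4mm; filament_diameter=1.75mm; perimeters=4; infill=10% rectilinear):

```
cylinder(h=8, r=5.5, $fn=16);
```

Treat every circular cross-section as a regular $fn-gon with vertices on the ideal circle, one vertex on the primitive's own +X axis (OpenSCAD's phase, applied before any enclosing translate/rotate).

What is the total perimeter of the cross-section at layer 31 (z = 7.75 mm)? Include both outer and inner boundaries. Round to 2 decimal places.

34.34 mm

At z = 7.75 mm: the cylinder: section is a regular 16-gon, circumradius r=5.5 (perimeter = 2·16·5.500·sin(180°/16) = 34.34 mm). Overall, the cross-section is a single solid region. Total boundary length (outer) = 34.34 mm.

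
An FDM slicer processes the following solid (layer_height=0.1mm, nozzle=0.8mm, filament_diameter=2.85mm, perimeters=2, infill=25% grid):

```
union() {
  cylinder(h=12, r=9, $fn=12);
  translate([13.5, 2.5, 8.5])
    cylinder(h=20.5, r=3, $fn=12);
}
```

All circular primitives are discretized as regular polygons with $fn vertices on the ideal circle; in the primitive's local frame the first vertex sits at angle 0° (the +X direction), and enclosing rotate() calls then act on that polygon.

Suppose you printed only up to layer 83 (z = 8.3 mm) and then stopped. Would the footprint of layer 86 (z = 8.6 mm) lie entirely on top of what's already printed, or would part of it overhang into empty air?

part overhangs

Compare the two slices. At z = 8.3: the r=9 cylinder contributes a regular 12-gon of circumradius 9 (area = (12/2)·9.000²·sin(360°/12) = 243.00 mm²); the cylinder at (13.5, 2.5) is absent (z outside [8.5, 29]); Merging all regions: only the r=9 cylinder is present, so the union is just that shape — area = 243.00 mm². At z = 8.6: the cylinder: section is a regular 12-gon, circumradius r=9 (area = (12/2)·9.000²·sin(360°/12) = 243.00 mm²); the r=3 cylinder at (13.5, 2.5) gives a regular 12-gon of circumradius 3 (constant along its height) (area = (12/2)·3.000²·sin(360°/12) = 27.00 mm²); Merging all regions: the 2 present regions are separate (no shared area or edge), so areas and boundary lengths simply add and each stays a separate island — area = 270.00 mm². Checking containment: at z = 8.6 the cross-section extends beyond the z = 8.3 cross-section by about 27.00 mm².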